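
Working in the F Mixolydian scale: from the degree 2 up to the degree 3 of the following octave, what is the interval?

Spelling the F Mixolydian scale: F G A Bb C D Eb.
So we need the interval from G up to A.
From G to A is 14 semitones, exactly the major ninth.

major ninth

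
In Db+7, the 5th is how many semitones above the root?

8

Dbaug7: Db–F–A–Cb.
Db to A is an augmented fifth: 8 semitones.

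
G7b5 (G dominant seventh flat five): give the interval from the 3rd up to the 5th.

G7b5 (G dominant seventh flat five) is spelled G-B-D♭-F.
So we need the interval from B up to D♭.
From B to D♭: 2 semitones over a third = diminished.

diminished third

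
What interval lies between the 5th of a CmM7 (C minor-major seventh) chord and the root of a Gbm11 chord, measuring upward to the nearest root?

diminished 8th

CmM7 (C minor-major seventh) has G as its 5th, and Gbm11 has Gb as its root.
From G to Gb: 11 semitones over an octave = diminished.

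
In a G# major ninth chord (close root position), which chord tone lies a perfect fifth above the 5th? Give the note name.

A#

G# major ninth: G#–B#–D#–F##–A#.
The 5th is D#. A perfect fifth above D# is A#.
A# is the chord's 9th.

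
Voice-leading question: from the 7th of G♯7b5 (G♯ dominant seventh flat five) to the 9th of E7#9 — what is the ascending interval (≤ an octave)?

augmented 1st

G♯7b5 (G♯ dominant seventh flat five) has F♯ as its 7th, and E7#9 has F𝄪 as its 9th.
1 letter names make it a unison; at 1 semitone (a half step wider than perfect) the quality is augmented.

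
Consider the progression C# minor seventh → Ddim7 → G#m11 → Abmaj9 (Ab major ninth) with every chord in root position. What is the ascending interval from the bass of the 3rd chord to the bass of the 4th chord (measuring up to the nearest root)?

diminished second

The roots are G# and Ab.
2 letter names make it a second; at 0 semitones (a whole step narrower than major) the quality is diminished.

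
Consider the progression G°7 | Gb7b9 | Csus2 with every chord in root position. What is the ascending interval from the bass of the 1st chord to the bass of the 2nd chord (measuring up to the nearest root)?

The roots are G and Gb.
G up to Gb is 11 semitones, a half step narrower than a perfect octave, so the interval is diminished.

diminished octave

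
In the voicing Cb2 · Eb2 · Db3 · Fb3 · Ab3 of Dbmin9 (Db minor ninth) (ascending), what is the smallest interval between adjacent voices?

minor third

Adjacent intervals: Cb2→Eb2 = major third; Eb2→Db3 = minor seventh; Db3→Fb3 = minor third; Fb3→Ab3 = major third.
The smallest is Db3 to Fb3, a minor third (3 semitones).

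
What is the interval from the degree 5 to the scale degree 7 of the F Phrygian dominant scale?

The scale runs F G♭ A B♭ C D♭ E♭.
That puts C below E♭.
From C to E♭: 3 semitones over a third = minor.

minor 3rd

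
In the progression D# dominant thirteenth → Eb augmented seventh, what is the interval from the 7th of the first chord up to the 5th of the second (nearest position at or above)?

D# dominant thirteenth has C# as its 7th, and Eb augmented seventh has B as its 5th.
From C# to B: 10 semitones over a seventh = minor.

minor seventh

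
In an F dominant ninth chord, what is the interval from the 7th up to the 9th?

major third

The chord tones of F9 (F dominant ninth) are F A C E♭ G.
The 7th is E♭ and the 9th is G.
From E♭ to G is 4 semitones, exactly the major third.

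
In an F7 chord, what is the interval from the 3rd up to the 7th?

The chord tones of F7 (F dominant seventh) are F-A-C-Eb.
3rd = A; 7th = Eb.
From A to Eb: 6 semitones over a fifth = diminished.

diminished fifth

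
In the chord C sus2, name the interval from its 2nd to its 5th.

perfect fourth

C sus2: C D G.
So we need the interval from D up to G.
Counting 4 letters and 5 half steps from D gives a perfect fourth.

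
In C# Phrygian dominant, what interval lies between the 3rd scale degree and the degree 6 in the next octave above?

diminished 11th

Spelling C# Phrygian dominant: C# D E# F# G# A B.
So we need the interval from E# up to A.
From E# to A: 16 semitones over an eleventh = diminished.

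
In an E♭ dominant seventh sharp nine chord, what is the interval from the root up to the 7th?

E♭7#9 is spelled E♭-G-B♭-D♭-F♯.
So we need the interval from E♭ up to D♭.
E♭ up to D♭ is 10 semitones, a half step narrower than a major seventh, so the interval is minor.

minor 7th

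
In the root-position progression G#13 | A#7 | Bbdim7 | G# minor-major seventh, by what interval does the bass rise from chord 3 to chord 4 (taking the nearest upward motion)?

The roots are Bb and G#.
From Bb to G#: 10 semitones over a sixth = augmented.

augmented 6th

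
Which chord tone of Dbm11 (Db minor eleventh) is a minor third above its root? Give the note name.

Fb

The chord tones of Db minor eleventh are Db-Fb-Ab-Cb-Eb-Gb.
The root is Db. A minor third above Db is Fb.
Fb is the chord's 3rd.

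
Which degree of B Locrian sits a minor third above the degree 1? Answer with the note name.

The scale is B C D E F G A.
The degree 1 is B; a minor third above that is D — scale degree 3.

D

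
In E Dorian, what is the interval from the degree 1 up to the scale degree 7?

m7

E dorian: E F♯ G A B C♯ D.
That puts E below D.
7 letter names make it a seventh; at 10 semitones (a half step narrower than major) the quality is minor.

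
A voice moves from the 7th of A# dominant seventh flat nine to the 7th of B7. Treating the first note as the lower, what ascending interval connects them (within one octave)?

The 7th of A# dominant seventh flat nine is G#; the 7th of B7 is A.
G# up to A is 1 semitone, a half step narrower than a major second, so the interval is minor.

minor 2nd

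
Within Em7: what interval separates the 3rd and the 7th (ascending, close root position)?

E minor seventh: E–G–B–D.
That puts G below D.
From G to D is 7 semitones, exactly the perfect fifth.

P5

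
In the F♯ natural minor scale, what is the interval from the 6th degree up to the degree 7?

Spelling the F♯ natural minor scale: F♯ G♯ A B C♯ D E.
So we need the interval from D up to E.
Counting 2 letters and 2 half steps from D gives a major second.

major 2nd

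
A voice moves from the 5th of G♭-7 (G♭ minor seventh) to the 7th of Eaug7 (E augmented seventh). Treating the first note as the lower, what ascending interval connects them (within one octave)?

augmented unison

The 5th of G♭-7 (G♭ minor seventh) is D♭; the 7th of Eaug7 (E augmented seventh) is D.
1 letter names make it a unison; at 1 semitone (a half step wider than perfect) the quality is augmented.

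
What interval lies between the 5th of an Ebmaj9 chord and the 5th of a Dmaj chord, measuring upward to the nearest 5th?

Ebmaj9 has Bb as its 5th, and Dmaj has A as its 5th.
Bb up to A spans 7 letter names and 11 semitones — a major seventh.

major seventh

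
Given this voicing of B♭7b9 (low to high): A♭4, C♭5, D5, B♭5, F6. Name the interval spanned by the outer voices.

major thirteenth

The outer voices are A♭4 and F6.
From A♭ to F is 21 semitones, exactly the major thirteenth.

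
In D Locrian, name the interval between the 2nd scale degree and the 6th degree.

perfect 5th

Spelling D Locrian: D Eb F G Ab Bb C.
That puts Eb below Bb.
From Eb to Bb is 7 semitones, exactly the perfect fifth.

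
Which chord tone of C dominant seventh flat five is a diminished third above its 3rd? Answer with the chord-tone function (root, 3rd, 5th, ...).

C dominant seventh flat five is spelled C, E, Gb, Bb.
The 3rd is E. A diminished third above E is Gb.
Gb is the chord's 5th.

5th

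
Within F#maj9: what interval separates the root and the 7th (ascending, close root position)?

F#maj9 (F# major ninth): F# A# C# E# G#.
Root = F#; 7th = E#.
From F# to E# is 11 semitones, exactly the major seventh.

major seventh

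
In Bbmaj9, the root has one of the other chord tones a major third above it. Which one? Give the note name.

D

Bbmaj9 (Bb major ninth) is spelled Bb D F A C.
The root is Bb. A major third above Bb is D.
D is the chord's 3rd.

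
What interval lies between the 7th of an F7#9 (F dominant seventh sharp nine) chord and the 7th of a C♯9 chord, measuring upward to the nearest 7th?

A5

F7#9 (F dominant seventh sharp nine) has E♭ as its 7th, and C♯9 has B as its 7th.
5 letter names make it a fifth; at 8 semitones (a half step wider than perfect) the quality is augmented.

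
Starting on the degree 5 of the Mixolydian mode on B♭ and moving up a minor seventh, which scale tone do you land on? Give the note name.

The scale is B♭ C D E♭ F G A♭.
The degree 5 is F; a minor seventh above that is E♭ — scale degree 4.

Eb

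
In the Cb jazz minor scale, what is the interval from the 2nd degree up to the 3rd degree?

m2

The scale runs Cb Db Ebb Fb Gb Ab Bb.
So we need the interval from Db up to Ebb.
Db up to Ebb is 1 semitone, a half step narrower than a major second, so the interval is minor.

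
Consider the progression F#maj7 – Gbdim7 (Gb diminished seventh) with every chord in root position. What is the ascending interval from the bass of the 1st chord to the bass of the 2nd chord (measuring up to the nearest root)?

diminished second

The roots are F# and Gb.
F# up to Gb is 0 semitones, a whole step narrower than a major second, so the interval is diminished.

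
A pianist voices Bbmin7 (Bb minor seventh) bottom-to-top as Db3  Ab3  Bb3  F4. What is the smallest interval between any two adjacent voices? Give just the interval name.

Adjacent intervals: Db3→Ab3 = perfect fifth; Ab3→Bb3 = major second; Bb3→F4 = perfect fifth.
The smallest is Ab3 to Bb3, a major second (2 semitones).

major 2nd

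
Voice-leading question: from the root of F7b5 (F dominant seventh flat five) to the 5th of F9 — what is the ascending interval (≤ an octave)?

F7b5 (F dominant seventh flat five) has F as its root, and F9 has C as its 5th.
From F to C is 7 semitones, exactly the perfect fifth.

perfect fifth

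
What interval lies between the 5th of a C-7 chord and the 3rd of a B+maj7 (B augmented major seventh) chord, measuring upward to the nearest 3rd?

augmented 5th

The 5th of C-7 is G; the 3rd of B+maj7 (B augmented major seventh) is D#.
5 letter names make it a fifth; at 8 semitones (a half step wider than perfect) the quality is augmented.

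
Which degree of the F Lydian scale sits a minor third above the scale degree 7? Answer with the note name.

G

The scale is F G A B C D E.
The scale degree 7 is E; a minor third above that is G — scale degree 2.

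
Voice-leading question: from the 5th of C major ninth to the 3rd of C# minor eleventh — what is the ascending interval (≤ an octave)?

major sixth

The 5th of C major ninth is G; the 3rd of C# minor eleventh is E.
Counting 6 letters and 9 half steps from G gives a major sixth.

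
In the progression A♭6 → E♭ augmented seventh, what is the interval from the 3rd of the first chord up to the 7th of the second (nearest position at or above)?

A♭6 has C as its 3rd, and E♭ augmented seventh has D♭ as its 7th.
C up to D♭ is 1 semitone, a half step narrower than a major second, so the interval is minor.

minor second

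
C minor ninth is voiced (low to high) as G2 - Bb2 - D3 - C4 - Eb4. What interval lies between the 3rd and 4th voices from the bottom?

Those voices are D3 and C4.
7 letter names make it a seventh; at 10 semitones (a half step narrower than major) the quality is minor.

minor seventh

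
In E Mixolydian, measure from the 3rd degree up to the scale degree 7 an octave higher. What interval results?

d12

E mixolydian: E F# G# A B C# D.
That puts G# below D.
From G# to D: 18 semitones over a twelfth = diminished.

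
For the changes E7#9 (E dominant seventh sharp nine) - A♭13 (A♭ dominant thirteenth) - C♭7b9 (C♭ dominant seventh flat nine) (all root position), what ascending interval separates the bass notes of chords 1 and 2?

The roots are E and A♭.
E up to A♭ is 4 semitones, a half step narrower than a perfect fourth, so the interval is diminished.

diminished fourth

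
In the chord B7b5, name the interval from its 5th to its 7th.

major 3rd

The chord tones of B7b5 are B-D#-F-A.
The 5th is F and the 7th is A.
Counting 3 letters and 4 half steps from F gives a major third.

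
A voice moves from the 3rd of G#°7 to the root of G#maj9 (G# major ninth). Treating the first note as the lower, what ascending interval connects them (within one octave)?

The 3rd of G#°7 is B; the root of G#maj9 (G# major ninth) is G#.
Counting 6 letters and 9 half steps from B gives a major sixth.

major 6th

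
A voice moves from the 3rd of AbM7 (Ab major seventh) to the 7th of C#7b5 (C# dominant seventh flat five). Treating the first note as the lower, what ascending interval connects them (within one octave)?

The 3rd of AbM7 (Ab major seventh) is C; the 7th of C#7b5 (C# dominant seventh flat five) is B.
From C to B is 11 semitones, exactly the major seventh.

major seventh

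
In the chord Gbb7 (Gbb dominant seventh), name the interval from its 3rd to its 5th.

The chord tones of Gbb7 (Gbb dominant seventh) are Gbb-Bbb-Dbb-Fbb.
So we need the interval from Bbb up to Dbb.
From Bbb to Dbb: 3 semitones over a third = minor.

minor 3rd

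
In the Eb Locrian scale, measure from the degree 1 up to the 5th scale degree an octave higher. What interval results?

Spelling the Eb Locrian scale: Eb Fb Gb Ab Bbb Cb Db.
Degree 1 = Eb; 5th degree (up an octave) = Bbb.
12 letter names make it a twelfth; at 18 semitones (a half step narrower than perfect) the quality is diminished.

diminished 12th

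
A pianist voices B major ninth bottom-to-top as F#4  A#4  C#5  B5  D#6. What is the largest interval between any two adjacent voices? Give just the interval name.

m7

Adjacent intervals: F#4→A#4 = major third; A#4→C#5 = minor third; C#5→B5 = minor seventh; B5→D#6 = major third.
The largest is C#5 to B5, a minor seventh (10 semitones).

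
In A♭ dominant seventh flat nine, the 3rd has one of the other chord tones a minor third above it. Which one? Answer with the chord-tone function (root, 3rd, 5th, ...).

5th

The chord tones of A♭ dominant seventh flat nine are A♭ C E♭ G♭ B𝄫.
The 3rd is C. A minor third above C is E♭.
E♭ is the chord's 5th.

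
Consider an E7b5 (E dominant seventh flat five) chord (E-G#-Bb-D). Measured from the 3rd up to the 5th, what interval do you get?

diminished third

The 3rd is G# and the 5th is Bb.
3 letter names make it a third; at 2 semitones (a whole step narrower than major) the quality is diminished.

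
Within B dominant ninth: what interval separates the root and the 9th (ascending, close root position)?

M9

Spelling the chord: B–D#–F#–A–C#.
That puts B below C#.
From B to C# is 14 semitones, exactly the major ninth.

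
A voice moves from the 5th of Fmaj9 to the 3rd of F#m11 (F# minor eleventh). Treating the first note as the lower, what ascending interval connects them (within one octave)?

The 5th of Fmaj9 is C; the 3rd of F#m11 (F# minor eleventh) is A.
C up to A spans 6 letter names and 9 semitones — a major sixth.

major 6th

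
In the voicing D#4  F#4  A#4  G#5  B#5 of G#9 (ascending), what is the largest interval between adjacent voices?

Adjacent intervals: D#4→F#4 = minor third; F#4→A#4 = major third; A#4→G#5 = minor seventh; G#5→B#5 = major third.
The largest is A#4 to G#5, a minor seventh (10 semitones).

m7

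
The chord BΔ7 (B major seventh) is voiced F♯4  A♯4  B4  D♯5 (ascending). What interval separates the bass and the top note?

major 6th

The outer voices are F♯4 and D♯5.
From F♯ to D♯ is 9 semitones, exactly the major sixth.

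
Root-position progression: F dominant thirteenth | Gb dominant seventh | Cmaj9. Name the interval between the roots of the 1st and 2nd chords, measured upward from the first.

minor 2nd

The roots are F and Gb.
From F to Gb: 1 semitone over a second = minor.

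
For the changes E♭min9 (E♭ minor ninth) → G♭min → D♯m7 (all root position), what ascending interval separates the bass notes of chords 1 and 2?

minor 3rd

The roots are E♭ and G♭.
E♭ up to G♭ is 3 semitones, a half step narrower than a major third, so the interval is minor.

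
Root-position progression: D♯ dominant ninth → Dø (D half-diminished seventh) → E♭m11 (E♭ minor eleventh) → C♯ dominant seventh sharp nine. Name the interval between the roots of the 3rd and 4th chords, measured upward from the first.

The roots are E♭ and C♯.
6 letter names make it a sixth; at 10 semitones (a half step wider than major) the quality is augmented.

augmented 6th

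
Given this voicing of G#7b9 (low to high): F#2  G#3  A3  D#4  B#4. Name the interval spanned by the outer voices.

The outer voices are F#2 and B#4.
18 letter names make it a 18th; at 30 semitones (a half step wider than perfect) the quality is augmented.

augmented 18th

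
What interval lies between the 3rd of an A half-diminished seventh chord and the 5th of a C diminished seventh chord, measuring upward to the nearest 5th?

A half-diminished seventh has C as its 3rd, and C diminished seventh has Gb as its 5th.
5 letter names make it a fifth; at 6 semitones (a half step narrower than perfect) the quality is diminished.

d5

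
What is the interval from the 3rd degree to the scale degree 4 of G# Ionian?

The scale runs G# A# B# C# D# E# F##.
That puts B# below C#.
2 letter names make it a second; at 1 semitone (a half step narrower than major) the quality is minor.

m2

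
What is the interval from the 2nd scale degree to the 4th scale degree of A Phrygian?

major 3rd

A phrygian: A Bb C D E F G.
2nd scale degree = Bb; degree 4 = D.
Bb up to D spans 3 letter names and 4 semitones — a major third.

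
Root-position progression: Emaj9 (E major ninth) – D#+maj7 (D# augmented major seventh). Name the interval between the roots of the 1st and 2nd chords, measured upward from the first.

major seventh

The roots are E and D#.
E up to D# spans 7 letter names and 11 semitones — a major seventh.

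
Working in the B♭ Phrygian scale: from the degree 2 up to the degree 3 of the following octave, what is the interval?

major 9th

The scale runs B♭ C♭ D♭ E♭ F G♭ A♭.
The degree 2 is C♭ and the 3rd scale degree (up an octave) is D♭.
From C♭ to D♭ is 14 semitones, exactly the major ninth.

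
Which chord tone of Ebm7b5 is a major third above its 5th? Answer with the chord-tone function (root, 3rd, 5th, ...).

7th

Spelling the chord: Eb-Gb-Bbb-Db.
The 5th is Bbb. A major third above Bbb is Db.
Db is the chord's 7th.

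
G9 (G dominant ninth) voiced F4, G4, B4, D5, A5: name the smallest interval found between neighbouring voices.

Adjacent intervals: F4→G4 = major second; G4→B4 = major third; B4→D5 = minor third; D5→A5 = perfect fifth.
The smallest is F4 to G4, a major second (2 semitones).

major second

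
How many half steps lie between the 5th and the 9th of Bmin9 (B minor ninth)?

7

The chord tones of Bm9 (B minor ninth) are B-D-F#-A-C#.
F# to C# is a perfect fifth: 7 semitones.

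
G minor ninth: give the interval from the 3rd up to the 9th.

major seventh

The chord tones of G minor ninth are G–Bb–D–F–A.
That puts Bb below A.
From Bb to A is 11 semitones, exactly the major seventh.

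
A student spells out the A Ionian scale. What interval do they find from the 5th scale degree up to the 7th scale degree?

major third

A major: A B C# D E F# G#.
5th scale degree = E; degree 7 = G#.
Counting 3 letters and 4 half steps from E gives a major third.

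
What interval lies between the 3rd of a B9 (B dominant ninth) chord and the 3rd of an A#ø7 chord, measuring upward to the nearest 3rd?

The 3rd of B9 (B dominant ninth) is D#; the 3rd of A#ø7 is C#.
From D# to C#: 10 semitones over a seventh = minor.

minor 7th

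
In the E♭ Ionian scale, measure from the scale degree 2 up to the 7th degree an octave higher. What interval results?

The scale runs E♭ F G A♭ B♭ C D.
The scale degree 2 is F and the scale degree 7 (up an octave) is D.
Counting 13 letters and 21 half steps from F gives a major thirteenth.

major thirteenth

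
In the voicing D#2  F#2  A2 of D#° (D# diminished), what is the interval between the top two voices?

minor third

Those voices are F#2 and A2.
From F# to A: 3 semitones over a third = minor.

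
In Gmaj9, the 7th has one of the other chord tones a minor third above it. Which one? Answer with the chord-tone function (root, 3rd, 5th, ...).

Gmaj9: G–B–D–F#–A.
The 7th is F#. A minor third above F# is A.
A is the chord's 9th.

9th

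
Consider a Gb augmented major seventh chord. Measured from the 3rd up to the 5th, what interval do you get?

Gb+maj7 (Gb augmented major seventh): Gb Bb D F.
3rd = Bb; 5th = D.
Bb up to D spans 3 letter names and 4 semitones — a major third.

major third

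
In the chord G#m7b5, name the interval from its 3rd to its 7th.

G# half-diminished seventh is spelled G#, B, D, F#.
So we need the interval from B up to F#.
B up to F# spans 5 letter names and 7 semitones — a perfect fifth.

perfect fifth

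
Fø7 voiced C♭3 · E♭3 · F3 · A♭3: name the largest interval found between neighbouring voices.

major 3rd

Adjacent intervals: C♭3→E♭3 = major third; E♭3→F3 = major second; F3→A♭3 = minor third.
The largest is C♭3 to E♭3, a major third (4 semitones).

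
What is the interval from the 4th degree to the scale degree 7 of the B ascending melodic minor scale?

augmented fourth

B melodic minor: B C# D E F# G# A#.
The 4th degree is E and the 7th degree is A#.
4 letter names make it a fourth; at 6 semitones (a half step wider than perfect) the quality is augmented.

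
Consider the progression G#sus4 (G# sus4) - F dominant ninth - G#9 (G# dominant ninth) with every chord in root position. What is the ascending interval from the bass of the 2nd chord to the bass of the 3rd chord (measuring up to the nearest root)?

The roots are F and G#.
From F to G#: 3 semitones over a second = augmented.

augmented second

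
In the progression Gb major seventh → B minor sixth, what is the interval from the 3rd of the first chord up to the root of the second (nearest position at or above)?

The 3rd of Gb major seventh is Bb; the root of B minor sixth is B.
Bb up to B is 1 semitone, a half step wider than a perfect unison, so the interval is augmented.

augmented 1st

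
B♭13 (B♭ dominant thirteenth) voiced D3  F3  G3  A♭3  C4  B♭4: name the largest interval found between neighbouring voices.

minor seventh

Adjacent intervals: D3→F3 = minor third; F3→G3 = major second; G3→A♭3 = minor second; A♭3→C4 = major third; C4→B♭4 = minor seventh.
The largest is C4 to B♭4, a minor seventh (10 semitones).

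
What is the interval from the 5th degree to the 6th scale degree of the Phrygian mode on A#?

Spelling the Phrygian mode on A#: A# B C# D# E# F# G#.
So we need the interval from E# up to F#.
From E# to F#: 1 semitone over a second = minor.

minor 2nd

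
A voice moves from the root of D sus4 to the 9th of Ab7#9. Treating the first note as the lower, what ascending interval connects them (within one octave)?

major 6th

The root of D sus4 is D; the 9th of Ab7#9 is B.
Counting 6 letters and 9 half steps from D gives a major sixth.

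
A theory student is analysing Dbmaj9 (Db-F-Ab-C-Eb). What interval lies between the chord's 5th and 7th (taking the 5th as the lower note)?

major third

The 5th is Ab and the 7th is C.
From Ab to C is 4 semitones, exactly the major third.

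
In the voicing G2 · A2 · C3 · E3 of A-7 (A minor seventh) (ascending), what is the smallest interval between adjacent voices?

Adjacent intervals: G2→A2 = major second; A2→C3 = minor third; C3→E3 = major third.
The smallest is G2 to A2, a major second (2 semitones).

major 2nd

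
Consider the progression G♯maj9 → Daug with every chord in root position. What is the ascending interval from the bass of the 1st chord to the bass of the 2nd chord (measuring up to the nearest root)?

diminished fifth

The roots are G♯ and D.
5 letter names make it a fifth; at 6 semitones (a half step narrower than perfect) the quality is diminished.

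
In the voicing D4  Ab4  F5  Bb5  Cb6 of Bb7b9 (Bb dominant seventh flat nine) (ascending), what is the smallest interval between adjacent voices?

Adjacent intervals: D4→Ab4 = diminished fifth; Ab4→F5 = major sixth; F5→Bb5 = perfect fourth; Bb5→Cb6 = minor second.
The smallest is Bb5 to Cb6, a minor second (1 semitone).

minor second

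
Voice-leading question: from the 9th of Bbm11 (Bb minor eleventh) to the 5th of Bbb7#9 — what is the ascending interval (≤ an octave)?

The 9th of Bbm11 (Bb minor eleventh) is C; the 5th of Bbb7#9 is Fb.
4 letter names make it a fourth; at 4 semitones (a half step narrower than perfect) the quality is diminished.

diminished fourth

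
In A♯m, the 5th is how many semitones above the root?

7

A♯min (A♯ minor) is spelled A♯–C♯–E♯.
A♯ to E♯ is a perfect fifth: 7 semitones.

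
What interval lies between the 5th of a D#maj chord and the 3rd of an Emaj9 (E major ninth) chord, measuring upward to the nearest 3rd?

The 5th of D#maj is A#; the 3rd of Emaj9 (E major ninth) is G#.
7 letter names make it a seventh; at 10 semitones (a half step narrower than major) the quality is minor.

minor seventh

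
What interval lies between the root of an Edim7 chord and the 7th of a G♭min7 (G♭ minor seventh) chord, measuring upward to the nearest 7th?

diminished second

The root of Edim7 is E; the 7th of G♭min7 (G♭ minor seventh) is F♭.
E up to F♭ is 0 semitones, a whole step narrower than a major second, so the interval is diminished.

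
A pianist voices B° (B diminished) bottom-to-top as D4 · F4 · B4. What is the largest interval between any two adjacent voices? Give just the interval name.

Adjacent intervals: D4→F4 = minor third; F4→B4 = augmented fourth.
The largest is F4 to B4, an augmented fourth (6 semitones).

A4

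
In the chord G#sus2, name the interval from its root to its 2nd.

The chord tones of G#sus2 (G# sus2) are G# A# D#.
That puts G# below A#.
G# up to A# spans 2 letter names and 2 semitones — a major second.

major second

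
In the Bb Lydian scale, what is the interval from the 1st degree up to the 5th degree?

Spelling the Bb Lydian scale: Bb C D E F G A.
1st degree = Bb; scale degree 5 = F.
From Bb to F is 7 semitones, exactly the perfect fifth.

perfect fifth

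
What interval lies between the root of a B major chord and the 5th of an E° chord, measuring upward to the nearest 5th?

d8

The root of B major is B; the 5th of E° is Bb.
B up to Bb is 11 semitones, a half step narrower than a perfect octave, so the interval is diminished.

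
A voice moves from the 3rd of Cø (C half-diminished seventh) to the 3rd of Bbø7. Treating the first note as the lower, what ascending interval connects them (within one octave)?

Cø (C half-diminished seventh) has Eb as its 3rd, and Bbø7 has Db as its 3rd.
7 letter names make it a seventh; at 10 semitones (a half step narrower than major) the quality is minor.

m7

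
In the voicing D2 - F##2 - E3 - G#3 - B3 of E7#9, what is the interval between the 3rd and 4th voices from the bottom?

M3

Those voices are E3 and G#3.
E up to G# spans 3 letter names and 4 semitones — a major third.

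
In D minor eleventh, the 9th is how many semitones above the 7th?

Dm11 is spelled D-F-A-C-E-G.
C to E is a major third: 4 semitones.

4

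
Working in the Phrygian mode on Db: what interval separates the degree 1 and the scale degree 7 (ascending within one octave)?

Db phrygian: Db Ebb Fb Gb Ab Bbb Cb.
So we need the interval from Db up to Cb.
7 letter names make it a seventh; at 10 semitones (a half step narrower than major) the quality is minor.

minor seventh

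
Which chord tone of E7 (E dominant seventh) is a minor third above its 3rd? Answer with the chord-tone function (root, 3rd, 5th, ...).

5th

The chord tones of E dominant seventh are E, G#, B, D.
The 3rd is G#. A minor third above G# is B.
B is the chord's 5th.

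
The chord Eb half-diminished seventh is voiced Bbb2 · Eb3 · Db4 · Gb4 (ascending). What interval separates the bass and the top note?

The outer voices are Bbb2 and Gb4.
From Bbb to Gb is 21 semitones, exactly the major thirteenth.

major thirteenth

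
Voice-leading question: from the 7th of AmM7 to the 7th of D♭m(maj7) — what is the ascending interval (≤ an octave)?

diminished fourth

The 7th of AmM7 is G♯; the 7th of D♭m(maj7) is C.
4 letter names make it a fourth; at 4 semitones (a half step narrower than perfect) the quality is diminished.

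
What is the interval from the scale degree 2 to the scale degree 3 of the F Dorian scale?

Spelling the F Dorian scale: F G Ab Bb C D Eb.
So we need the interval from G up to Ab.
G up to Ab is 1 semitone, a half step narrower than a major second, so the interval is minor.

minor second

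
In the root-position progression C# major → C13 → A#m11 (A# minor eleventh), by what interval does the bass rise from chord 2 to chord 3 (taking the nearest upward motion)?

The roots are C and A#.
6 letter names make it a sixth; at 10 semitones (a half step wider than major) the quality is augmented.

augmented sixth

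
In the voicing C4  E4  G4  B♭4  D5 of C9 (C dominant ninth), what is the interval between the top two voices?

major third

Those voices are B♭4 and D5.
B♭ up to D spans 3 letter names and 4 semitones — a major third.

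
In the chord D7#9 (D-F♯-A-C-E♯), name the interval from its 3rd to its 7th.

d5

That puts F♯ below C.
From F♯ to C: 6 semitones over a fifth = diminished.
This 3–7 tritone is the characteristic tension at the heart of the dominant sound.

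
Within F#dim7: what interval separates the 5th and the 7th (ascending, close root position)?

minor third

Spelling the chord: F#–A–C–Eb.
So we need the interval from C up to Eb.
C up to Eb is 3 semitones, a half step narrower than a major third, so the interval is minor.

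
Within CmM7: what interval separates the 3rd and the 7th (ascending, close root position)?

augmented fifth

C minor-major seventh is spelled C-Eb-G-B.
So we need the interval from Eb up to B.
From Eb to B: 8 semitones over a fifth = augmented.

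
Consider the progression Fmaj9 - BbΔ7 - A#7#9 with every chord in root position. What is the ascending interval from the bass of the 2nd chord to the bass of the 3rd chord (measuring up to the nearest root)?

The roots are Bb and A#.
From Bb to A#: 12 semitones over a seventh = augmented.

augmented 7th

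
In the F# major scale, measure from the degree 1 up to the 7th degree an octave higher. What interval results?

major 14th

Spelling the F# major scale: F# G# A# B C# D# E#.
So we need the interval from F# up to E#.
F# up to E# spans 14 letter names and 23 semitones — a major fourteenth.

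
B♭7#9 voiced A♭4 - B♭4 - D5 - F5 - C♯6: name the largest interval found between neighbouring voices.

augmented fifth

Adjacent intervals: A♭4→B♭4 = major second; B♭4→D5 = major third; D5→F5 = minor third; F5→C♯6 = augmented fifth.
The largest is F5 to C♯6, an augmented fifth (8 semitones).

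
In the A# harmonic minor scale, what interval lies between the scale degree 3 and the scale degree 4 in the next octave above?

Spelling the A# harmonic minor scale: A# B# C# D# E# F# G##.
The scale degree 3 is C# and the 4th degree (up an octave) is D#.
C# up to D# spans 9 letter names and 14 semitones — a major ninth.

M9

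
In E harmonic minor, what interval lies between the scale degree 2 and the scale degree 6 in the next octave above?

E harmonic minor: E F# G A B C D#.
That puts F# below C.
12 letter names make it a twelfth; at 18 semitones (a half step narrower than perfect) the quality is diminished.

diminished twelfth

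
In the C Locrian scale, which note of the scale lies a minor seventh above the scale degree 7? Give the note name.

Ab

The scale is C D♭ E♭ F G♭ A♭ B♭.
The scale degree 7 is B♭; a minor seventh above that is A♭ — scale degree 6.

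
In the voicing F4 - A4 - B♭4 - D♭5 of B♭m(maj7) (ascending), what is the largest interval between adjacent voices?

Adjacent intervals: F4→A4 = major third; A4→B♭4 = minor second; B♭4→D♭5 = minor third.
The largest is F4 to A4, a major third (4 semitones).

major third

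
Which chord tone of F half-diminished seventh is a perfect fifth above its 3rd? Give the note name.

Fm7b5 is spelled F-Ab-Cb-Eb.
The 3rd is Ab. A perfect fifth above Ab is Eb.
Eb is the chord's 7th.

Eb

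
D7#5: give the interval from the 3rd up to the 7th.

diminished fifth

The chord tones of D+7 are D F# A# C.
That puts F# below C.
5 letter names make it a fifth; at 6 semitones (a half step narrower than perfect) the quality is diminished.
That tritone between 3rd and 7th is what gives the dominant seventh its pull toward resolution.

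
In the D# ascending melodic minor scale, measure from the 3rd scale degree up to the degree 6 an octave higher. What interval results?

The scale runs D# E# F# G# A# B# C##.
The 3rd scale degree is F# and the 6th scale degree (up an octave) is B#.
11 letter names make it an eleventh; at 18 semitones (a half step wider than perfect) the quality is augmented.

A11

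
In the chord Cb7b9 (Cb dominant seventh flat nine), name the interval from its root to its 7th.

minor seventh

Cb7b9 (Cb dominant seventh flat nine): Cb, Eb, Gb, Bbb, Dbb.
Root = Cb; 7th = Bbb.
From Cb to Bbb: 10 semitones over a seventh = minor.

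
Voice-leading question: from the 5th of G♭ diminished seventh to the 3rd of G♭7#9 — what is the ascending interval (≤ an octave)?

G♭ diminished seventh has D𝄫 as its 5th, and G♭7#9 has B♭ as its 3rd.
D𝄫 up to B♭ is 10 semitones, a half step wider than a major sixth, so the interval is augmented.

augmented sixth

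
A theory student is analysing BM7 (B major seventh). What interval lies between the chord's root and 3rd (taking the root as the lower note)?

major third

The chord tones of BM7 (B major seventh) are B D# F# A#.
The root is B and the 3rd is D#.
Counting 3 letters and 4 half steps from B gives a major third.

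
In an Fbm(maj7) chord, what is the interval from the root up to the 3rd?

Spelling the chord: Fb-Abb-Cb-Eb.
So we need the interval from Fb up to Abb.
Fb up to Abb is 3 semitones, a half step narrower than a major third, so the interval is minor.

minor third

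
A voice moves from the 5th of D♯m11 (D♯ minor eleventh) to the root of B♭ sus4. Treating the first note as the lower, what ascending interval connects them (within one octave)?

diminished 2nd

The 5th of D♯m11 (D♯ minor eleventh) is A♯; the root of B♭ sus4 is B♭.
From A♯ to B♭: 0 semitones over a second = diminished.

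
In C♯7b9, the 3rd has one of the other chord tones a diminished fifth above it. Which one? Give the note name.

B

C♯7b9 is spelled C♯-E♯-G♯-B-D.
The 3rd is E♯. A diminished fifth above E♯ is B.
B is the chord's 7th.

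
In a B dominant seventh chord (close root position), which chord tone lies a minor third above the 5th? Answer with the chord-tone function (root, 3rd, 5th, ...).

7th

Spelling the chord: B-D♯-F♯-A.
The 5th is F♯. A minor third above F♯ is A.
A is the chord's 7th.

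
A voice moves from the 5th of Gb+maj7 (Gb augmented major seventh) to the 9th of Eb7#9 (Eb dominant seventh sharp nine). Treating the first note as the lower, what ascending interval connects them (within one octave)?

M3

The 5th of Gb+maj7 (Gb augmented major seventh) is D; the 9th of Eb7#9 (Eb dominant seventh sharp nine) is F#.
Counting 3 letters and 4 half steps from D gives a major third.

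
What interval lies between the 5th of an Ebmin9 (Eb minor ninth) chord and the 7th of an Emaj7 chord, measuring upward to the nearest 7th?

Ebmin9 (Eb minor ninth) has Bb as its 5th, and Emaj7 has D# as its 7th.
3 letter names make it a third; at 5 semitones (a half step wider than major) the quality is augmented.

augmented 3rd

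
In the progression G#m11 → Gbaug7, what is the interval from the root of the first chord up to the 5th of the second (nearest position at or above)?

diminished 5th

The root of G#m11 is G#; the 5th of Gbaug7 is D.
From G# to D: 6 semitones over a fifth = diminished.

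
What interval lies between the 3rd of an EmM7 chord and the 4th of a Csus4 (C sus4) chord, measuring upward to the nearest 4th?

EmM7 has G as its 3rd, and Csus4 (C sus4) has F as its 4th.
G up to F is 10 semitones, a half step narrower than a major seventh, so the interval is minor.

minor 7th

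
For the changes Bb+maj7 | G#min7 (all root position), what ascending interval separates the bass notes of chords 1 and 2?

augmented sixth

The roots are Bb and G#.
6 letter names make it a sixth; at 10 semitones (a half step wider than major) the quality is augmented.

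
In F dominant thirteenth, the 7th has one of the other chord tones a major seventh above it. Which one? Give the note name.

D

Spelling the chord: F, A, C, E♭, G, D.
The 7th is E♭. A major seventh above E♭ is D.
D is the chord's 13th.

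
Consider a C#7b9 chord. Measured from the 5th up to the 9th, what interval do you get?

C#7b9 is spelled C# E# G# B D.
The 5th is G# and the 9th is D.
From G# to D: 6 semitones over a fifth = diminished.

diminished fifth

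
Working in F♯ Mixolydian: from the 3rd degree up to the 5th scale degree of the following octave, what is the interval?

Spelling F♯ Mixolydian: F♯ G♯ A♯ B C♯ D♯ E.
The 3rd degree is A♯ and the scale degree 5 (up an octave) is C♯.
From A♯ to C♯: 15 semitones over a tenth = minor.

minor tenth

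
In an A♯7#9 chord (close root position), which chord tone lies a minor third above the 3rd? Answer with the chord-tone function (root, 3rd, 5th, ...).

5th

The chord tones of A♯ dominant seventh sharp nine are A♯ C𝄪 E♯ G♯ B𝄪.
The 3rd is C𝄪. A minor third above C𝄪 is E♯.
E♯ is the chord's 5th.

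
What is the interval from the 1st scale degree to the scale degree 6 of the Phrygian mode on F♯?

F♯ phrygian: F♯ G A B C♯ D E.
That puts F♯ below D.
F♯ up to D is 8 semitones, a half step narrower than a major sixth, so the interval is minor.

minor sixth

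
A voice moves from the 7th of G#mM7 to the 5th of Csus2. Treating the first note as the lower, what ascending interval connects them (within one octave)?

d2

The 7th of G#mM7 is F##; the 5th of Csus2 is G.
2 letter names make it a second; at 0 semitones (a whole step narrower than major) the quality is diminished.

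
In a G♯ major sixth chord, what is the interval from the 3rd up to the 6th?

G♯6: G♯, B♯, D♯, E♯.
3rd = B♯; 6th = E♯.
Counting 4 letters and 5 half steps from B♯ gives a perfect fourth.

perfect 4th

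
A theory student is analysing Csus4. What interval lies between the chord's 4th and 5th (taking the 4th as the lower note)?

Spelling the chord: C–F–G.
4th = F; 5th = G.
From F to G is 2 semitones, exactly the major second.

M2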